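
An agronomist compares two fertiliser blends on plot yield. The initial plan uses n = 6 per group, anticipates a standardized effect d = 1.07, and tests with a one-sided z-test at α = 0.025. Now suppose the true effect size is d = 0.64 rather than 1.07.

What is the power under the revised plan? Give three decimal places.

With d = 0.64: δ = d·√(n/2) = 0.64 × √(6/2) = 1.1085. Critical value z_{0.025} = 1.960.
Revised power = P(Z > 1.960 − δ) = Φ(-0.851) = 0.1973.

Power ≈ 0.197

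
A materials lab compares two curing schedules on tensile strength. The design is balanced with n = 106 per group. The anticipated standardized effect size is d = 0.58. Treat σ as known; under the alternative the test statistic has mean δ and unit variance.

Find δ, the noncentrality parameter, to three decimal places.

δ ≈ 4.222

δ = d·√(n/2) = 0.58 × √(106/2) = 4.2225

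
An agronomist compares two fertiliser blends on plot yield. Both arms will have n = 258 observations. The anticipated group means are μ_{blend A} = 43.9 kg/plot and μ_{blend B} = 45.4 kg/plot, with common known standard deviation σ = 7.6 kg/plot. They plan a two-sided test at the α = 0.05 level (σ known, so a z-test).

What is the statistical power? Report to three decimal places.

Standardized effect: d = |μ_{blend A} − μ_{blend B}| / σ = |43.9 − 45.4| / 7.6 = 0.1974
Noncentrality parameter: δ = d·√(n/2) = 0.1974 × √(258/2) = 2.2417
Critical value for a two-sided test at α = 0.05: z_{α/2} = 1.960.
Power = Φ(δ − 1.960) + Φ(−δ − 1.960) = Φ(0.282) + Φ(-4.202) = 0.6109 + 0.0000 = 0.6109.

Power ≈ 0.611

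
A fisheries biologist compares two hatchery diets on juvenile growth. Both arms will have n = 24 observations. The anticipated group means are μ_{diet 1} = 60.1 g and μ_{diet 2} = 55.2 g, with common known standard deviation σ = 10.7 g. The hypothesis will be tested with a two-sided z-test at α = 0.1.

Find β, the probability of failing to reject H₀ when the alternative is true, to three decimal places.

β ≈ 0.523

Standardized effect: d = |μ_{diet 1} − μ_{diet 2}| / σ = |60.1 − 55.2| / 10.7 = 0.4579
Noncentrality parameter: λ = d·√(n/2) = 0.4579 × √(24/2) = 1.5864
Critical value for a two-sided test at α = 0.1: z_{α/2} = 1.645.
Power = Φ(λ − 1.645) + Φ(−λ − 1.645) = Φ(-0.058) + Φ(-3.231) = 0.4767 + 0.0006 = 0.4773.
Type II error: β = 1 − power = 1 − 0.4773 = 0.5227.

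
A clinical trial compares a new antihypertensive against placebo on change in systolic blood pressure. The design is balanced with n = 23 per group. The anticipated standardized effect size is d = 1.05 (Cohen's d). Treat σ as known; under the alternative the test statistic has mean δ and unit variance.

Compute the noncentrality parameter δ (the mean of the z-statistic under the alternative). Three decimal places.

δ ≈ 3.561

The noncentrality parameter scales effect size by the design's sample-size factor: δ = d·√(n/2) = 1.05 × √(23/2) = 3.5607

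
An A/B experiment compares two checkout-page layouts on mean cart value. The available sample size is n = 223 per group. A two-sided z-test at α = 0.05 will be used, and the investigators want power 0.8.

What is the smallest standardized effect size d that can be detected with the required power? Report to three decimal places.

Need Φ(δ − 1.960) = 0.8, so δ = 1.960 + 0.842 = 2.802.
(Lower-tail contribution to power is negligible for δ > 0.)
δ = d·√(n/2) ⇒ d = δ/√(n/2) = 2.802/√(223/2) = 0.2653.

d ≈ 0.265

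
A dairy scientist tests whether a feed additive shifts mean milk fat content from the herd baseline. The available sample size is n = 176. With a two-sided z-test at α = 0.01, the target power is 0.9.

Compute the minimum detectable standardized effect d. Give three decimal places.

Required noncentrality: δ = z_{0.005} + z_{0.10} = 2.576 + 1.282 = 3.857.
(Lower-tail contribution to power is negligible for δ > 0.)
δ = d·√n ⇒ d = δ/√n = 3.857/√176 = 0.2908.

d ≈ 0.291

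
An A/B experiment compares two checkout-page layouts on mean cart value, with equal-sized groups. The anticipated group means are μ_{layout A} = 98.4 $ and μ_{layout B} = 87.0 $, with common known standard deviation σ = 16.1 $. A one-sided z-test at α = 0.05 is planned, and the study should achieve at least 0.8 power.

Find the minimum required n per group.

Standardized effect: d = |μ_{layout A} − μ_{layout B}| / σ = |98.4 − 87.0| / 16.1 = 0.7081
Set Φ(δ − 1.645) = 0.8; then δ − 1.645 = Φ⁻¹(0.8) = 0.842, giving δ = 2.486.
δ = d·√(n/2) ⇒ n = 2(δ/d)² = 2 × (2.486 / 0.7081)² = 24.66.
Round up to the next whole unit.

n = 25 per group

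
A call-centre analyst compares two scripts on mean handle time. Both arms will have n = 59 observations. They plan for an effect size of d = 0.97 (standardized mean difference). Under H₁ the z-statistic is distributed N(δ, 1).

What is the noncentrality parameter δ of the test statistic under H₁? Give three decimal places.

The noncentrality parameter scales effect size by the design's sample-size factor: δ = d·√(n/2) = 0.97 × √(59/2) = 5.2684

δ ≈ 5.268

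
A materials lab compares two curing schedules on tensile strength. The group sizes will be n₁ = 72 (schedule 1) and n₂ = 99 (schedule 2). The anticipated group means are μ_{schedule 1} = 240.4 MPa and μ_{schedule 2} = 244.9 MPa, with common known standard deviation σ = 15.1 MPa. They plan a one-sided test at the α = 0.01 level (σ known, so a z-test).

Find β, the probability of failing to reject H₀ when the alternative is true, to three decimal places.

Standardized effect: d = |μ_{schedule 1} − μ_{schedule 2}| / σ = |240.4 − 244.9| / 15.1 = 0.2980
Noncentrality parameter: δ = d / √(1/n₁ + 1/n₂) = 0.2980 / √(1/72 + 1/99) = 1.9241
One-sided α = 0.01 → critical value z_{0.01} = 2.326.
Power = P(Z > 2.326 − δ) = Φ(-0.402) = 0.3437.
Type II error: β = 1 − power = 1 − 0.3437 = 0.6563.

β ≈ 0.656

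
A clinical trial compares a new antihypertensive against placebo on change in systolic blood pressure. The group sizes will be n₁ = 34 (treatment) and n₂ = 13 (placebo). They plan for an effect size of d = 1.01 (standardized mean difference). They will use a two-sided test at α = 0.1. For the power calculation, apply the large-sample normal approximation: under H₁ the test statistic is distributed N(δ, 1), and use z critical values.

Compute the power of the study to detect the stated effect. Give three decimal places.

Power ≈ 0.927

Noncentrality parameter: δ = d / √(1/n₁ + 1/n₂) = 1.01 / √(1/34 + 1/13) = 3.0973
Critical value for a two-sided test at α = 0.1: z_{α/2} = 1.645.
Power = Φ(δ − 1.645) + Φ(−δ − 1.645) = Φ(1.452) + Φ(-4.742) = 0.9268 + 0.0000 = 0.9268.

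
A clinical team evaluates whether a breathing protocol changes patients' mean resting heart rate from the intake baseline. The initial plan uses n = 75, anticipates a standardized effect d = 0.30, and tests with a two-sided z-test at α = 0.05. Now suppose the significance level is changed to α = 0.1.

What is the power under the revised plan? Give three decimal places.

δ = d·√n = 0.30 × √75 = 2.5981 (unchanged). New critical value: z_{0.05} = 1.645.
Revised power = Φ(δ − 1.645) + Φ(−δ − 1.645) = Φ(0.953) + Φ(-4.243) = 0.8298 + 0.0000 = 0.8298.

Power ≈ 0.830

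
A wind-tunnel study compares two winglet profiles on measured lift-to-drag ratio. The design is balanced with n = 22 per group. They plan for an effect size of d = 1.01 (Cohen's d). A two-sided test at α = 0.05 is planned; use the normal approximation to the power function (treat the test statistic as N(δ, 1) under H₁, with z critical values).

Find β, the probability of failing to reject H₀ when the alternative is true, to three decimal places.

β ≈ 0.082

Noncentrality parameter: δ = d·√(n/2) = 1.01 × √(22/2) = 3.3498
Critical value for a two-sided test at α = 0.05: z_{α/2} = 1.960.
Power = Φ(δ − 1.960) + Φ(−δ − 1.960) = Φ(1.390) + Φ(-5.310) = 0.9177 + 0.0000 = 0.9177.
Type II error: β = 1 − power = 1 − 0.9177 = 0.0823.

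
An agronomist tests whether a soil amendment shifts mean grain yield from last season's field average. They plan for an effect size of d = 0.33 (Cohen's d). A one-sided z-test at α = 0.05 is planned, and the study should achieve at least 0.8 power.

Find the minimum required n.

n = 57

For power 0.8 need Φ(δ − z_{0.05}) = 0.8, so δ = z_{0.05} + z_{0.20} = 1.645 + 0.842 = 2.486.
δ = d·√n ⇒ n = (δ/d)² = (2.486 / 0.33)² = 56.77.
Rounding up, n = 57.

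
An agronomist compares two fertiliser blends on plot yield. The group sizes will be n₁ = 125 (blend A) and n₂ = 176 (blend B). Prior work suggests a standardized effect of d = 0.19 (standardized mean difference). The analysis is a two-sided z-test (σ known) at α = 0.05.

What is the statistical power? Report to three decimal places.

Power ≈ 0.369

Noncentrality parameter: δ = d / √(1/n₁ + 1/n₂) = 0.19 / √(1/125 + 1/176) = 1.6244
Two-sided α = 0.05 → critical value z_{0.025} = 1.960.
Power = Φ(δ − 1.960) + Φ(−δ − 1.960) = Φ(-0.336) + Φ(-3.584) = 0.3686 + 0.0002 = 0.3688.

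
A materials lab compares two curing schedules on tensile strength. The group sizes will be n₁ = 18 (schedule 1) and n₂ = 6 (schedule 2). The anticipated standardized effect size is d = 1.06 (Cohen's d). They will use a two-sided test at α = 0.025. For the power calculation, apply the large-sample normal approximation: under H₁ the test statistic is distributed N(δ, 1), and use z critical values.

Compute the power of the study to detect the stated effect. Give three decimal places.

Noncentrality parameter: λ = d / √(1/n₁ + 1/n₂) = 1.06 / √(1/18 + 1/6) = 2.2486
Two-sided α = 0.025 → critical value z_{0.0125} = 2.241.
Power = Φ(λ − 2.241) + Φ(−λ − 2.241) = Φ(0.007) + Φ(-4.490) = 0.5029 + 0.0000 = 0.5029.

Power ≈ 0.503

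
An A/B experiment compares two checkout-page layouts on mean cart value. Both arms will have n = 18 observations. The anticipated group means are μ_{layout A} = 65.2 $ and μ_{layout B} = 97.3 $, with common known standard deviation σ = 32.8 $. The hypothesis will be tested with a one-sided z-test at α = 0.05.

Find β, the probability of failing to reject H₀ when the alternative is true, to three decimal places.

β ≈ 0.098

Standardized effect: d = |μ_{layout A} − μ_{layout B}| / σ = |65.2 − 97.3| / 32.8 = 0.9787
Noncentrality parameter: δ = d·√(n/2) = 0.9787 × √(18/2) = 2.9360
One-sided α = 0.05 → critical value z_{0.05} = 1.645.
Power = P(Z > 1.645 − δ) = Φ(1.291) = 0.9017.
Type II error: β = 1 − power = 1 − 0.9017 = 0.0983.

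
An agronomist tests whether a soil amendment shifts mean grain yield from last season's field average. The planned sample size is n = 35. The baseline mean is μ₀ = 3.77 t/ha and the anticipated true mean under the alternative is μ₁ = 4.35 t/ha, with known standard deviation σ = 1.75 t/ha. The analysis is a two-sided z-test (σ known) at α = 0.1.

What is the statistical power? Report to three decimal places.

Power ≈ 0.624

Standardized effect: d = |μ₁ − μ₀| / σ = |4.35 − 3.77| / 1.75 = 0.3314
Noncentrality parameter: δ = d·√n = 0.3314 × √35 = 1.9608
Two-sided α = 0.1 → critical value z_{0.05} = 1.645.
Power = Φ(δ − 1.645) + Φ(−δ − 1.645) = Φ(0.316) + Φ(-3.606) = 0.6240 + 0.0002 = 0.6241.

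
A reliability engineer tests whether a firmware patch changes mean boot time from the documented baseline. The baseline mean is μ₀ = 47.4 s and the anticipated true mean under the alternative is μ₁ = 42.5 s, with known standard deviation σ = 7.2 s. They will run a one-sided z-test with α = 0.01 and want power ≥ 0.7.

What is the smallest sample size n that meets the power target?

Standardized effect: d = |μ₁ − μ₀| / σ = |42.5 − 47.4| / 7.2 = 0.6806
For power 0.7 need Φ(δ − z_{0.01}) = 0.7, so δ = z_{0.01} + z_{0.30} = 2.326 + 0.524 = 2.851.
δ = d·√n ⇒ n = (δ/d)² = (2.851 / 0.6806)² = 17.55.
Rounding up, n = 18.

n = 18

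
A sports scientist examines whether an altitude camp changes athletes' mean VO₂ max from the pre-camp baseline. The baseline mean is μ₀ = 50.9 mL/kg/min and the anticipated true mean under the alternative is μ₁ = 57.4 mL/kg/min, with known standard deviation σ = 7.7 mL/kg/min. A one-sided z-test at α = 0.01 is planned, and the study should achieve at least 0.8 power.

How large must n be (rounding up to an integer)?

Standardized effect: d = |μ₁ − μ₀| / σ = |57.4 − 50.9| / 7.7 = 0.8442
For power 0.8 need Φ(δ − z_{0.01}) = 0.8, so δ = z_{0.01} + z_{0.20} = 2.326 + 0.842 = 3.168.
δ = d·√n ⇒ n = (δ/d)² = (3.168 / 0.8442)² = 14.08.
Round up to the next whole unit.

n = 15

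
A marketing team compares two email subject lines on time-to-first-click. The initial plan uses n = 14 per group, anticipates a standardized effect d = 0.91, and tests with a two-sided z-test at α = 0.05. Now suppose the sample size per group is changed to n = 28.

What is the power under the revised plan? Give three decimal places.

Power ≈ 0.926

With n = 28 per group: δ = d·√(n/2) = 0.91 × √(28/2) = 3.4049. Critical value z_{0.025} = 1.960.
Revised power = Φ(δ − 1.960) + Φ(−δ − 1.960) = Φ(1.445) + Φ(-5.365) = 0.9258 + 0.0000 = 0.9258.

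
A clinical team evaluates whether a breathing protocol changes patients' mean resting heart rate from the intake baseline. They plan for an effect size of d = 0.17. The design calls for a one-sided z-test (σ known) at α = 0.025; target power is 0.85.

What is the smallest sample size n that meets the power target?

For power 0.85 need Φ(δ − z_{0.025}) = 0.85, so δ = z_{0.025} + z_{0.15} = 1.960 + 1.036 = 2.996.
δ = d·√n ⇒ n = (δ/d)² = (2.996 / 0.17)² = 310.67.
Rounding up, n = 311.

n = 311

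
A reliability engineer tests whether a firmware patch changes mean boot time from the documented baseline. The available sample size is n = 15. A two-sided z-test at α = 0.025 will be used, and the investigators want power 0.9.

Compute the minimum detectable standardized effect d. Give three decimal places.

Required noncentrality: δ = z_{0.0125} + z_{0.10} = 2.241 + 1.282 = 3.523.
(Lower-tail contribution to power is negligible for δ > 0.)
δ = d·√n ⇒ d = δ/√n = 3.523/√15 = 0.9096.

d ≈ 0.910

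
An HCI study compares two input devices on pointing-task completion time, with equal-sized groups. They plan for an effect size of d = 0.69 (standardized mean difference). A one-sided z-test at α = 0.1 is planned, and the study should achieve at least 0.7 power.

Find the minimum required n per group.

For power 0.7 need Φ(δ − z_{0.1}) = 0.7, so δ = z_{0.1} + z_{0.30} = 1.282 + 0.524 = 1.806.
δ = d·√(n/2) ⇒ n = 2(δ/d)² = 2 × (1.806 / 0.69)² = 13.70.
Round up to the next whole unit.

n = 14 per group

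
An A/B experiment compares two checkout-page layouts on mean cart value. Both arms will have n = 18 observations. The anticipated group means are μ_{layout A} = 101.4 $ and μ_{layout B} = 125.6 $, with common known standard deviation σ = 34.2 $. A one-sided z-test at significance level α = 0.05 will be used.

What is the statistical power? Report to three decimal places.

Power ≈ 0.684

Standardized effect: d = |μ_{layout A} − μ_{layout B}| / σ = |101.4 − 125.6| / 34.2 = 0.7076
Noncentrality parameter: δ = d·√(n/2) = 0.7076 × √(18/2) = 2.1228
One-sided α = 0.05 → critical value z_{0.05} = 1.645.
Power = P(Z > 1.645 − δ) = Φ(0.478) = 0.6837.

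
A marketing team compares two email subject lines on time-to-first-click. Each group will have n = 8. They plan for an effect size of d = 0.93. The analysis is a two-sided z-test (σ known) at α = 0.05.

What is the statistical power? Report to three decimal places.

Power ≈ 0.460

Noncentrality parameter: δ = d·√(n/2) = 0.93 × √(8/2) = 1.8600
Critical value for a two-sided test at α = 0.05: z_{α/2} = 1.960.
Power = Φ(δ − 1.960) + Φ(−δ − 1.960) = Φ(-0.100) + Φ(-3.820) = 0.4602 + 0.0001 = 0.4603.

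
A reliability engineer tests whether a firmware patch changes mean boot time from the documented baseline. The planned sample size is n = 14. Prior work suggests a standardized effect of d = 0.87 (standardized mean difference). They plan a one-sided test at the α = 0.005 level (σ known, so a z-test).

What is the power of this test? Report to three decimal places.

Power ≈ 0.752

Noncentrality parameter: δ = d·√n = 0.87 × √14 = 3.2552
Critical value for a one-sided test at α = 0.005: z_α = 2.576.
Power = Φ(δ − 2.576) = Φ(0.679) = 0.7516.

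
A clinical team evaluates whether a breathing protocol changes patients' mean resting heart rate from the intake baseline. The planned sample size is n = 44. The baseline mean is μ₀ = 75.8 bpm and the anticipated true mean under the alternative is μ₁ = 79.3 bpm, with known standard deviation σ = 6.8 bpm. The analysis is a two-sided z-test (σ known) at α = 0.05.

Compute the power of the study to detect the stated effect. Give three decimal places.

Standardized effect: d = |μ₁ − μ₀| / σ = |79.3 − 75.8| / 6.8 = 0.5147
Noncentrality parameter: δ = d·√n = 0.5147 × √44 = 3.4142
Two-sided α = 0.05 → critical value z_{0.025} = 1.960.
Power = Φ(δ − 1.960) + Φ(−δ − 1.960) = Φ(1.454) + Φ(-5.374) = 0.9271 + 0.0000 = 0.9271.

Power ≈ 0.927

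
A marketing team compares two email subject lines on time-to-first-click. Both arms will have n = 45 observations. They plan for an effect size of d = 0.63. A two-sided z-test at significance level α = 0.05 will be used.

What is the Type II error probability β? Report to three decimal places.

Noncentrality parameter: δ = d·√(n/2) = 0.63 × √(45/2) = 2.9884
Critical value for a two-sided test at α = 0.05: z_{α/2} = 1.960.
Power = Φ(δ − 1.960) + Φ(−δ − 1.960) = Φ(1.028) + Φ(-4.948) = 0.8481 + 0.0000 = 0.8481.
Type II error: β = 1 − power = 1 − 0.8481 = 0.1519.

β ≈ 0.152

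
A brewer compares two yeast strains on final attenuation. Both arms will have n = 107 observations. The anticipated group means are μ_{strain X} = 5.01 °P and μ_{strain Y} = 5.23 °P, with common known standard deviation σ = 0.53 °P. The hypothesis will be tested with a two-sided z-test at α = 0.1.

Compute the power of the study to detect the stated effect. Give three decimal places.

Power ≈ 0.918

Standardized effect: d = |μ_{strain X} − μ_{strain Y}| / σ = |5.01 − 5.23| / 0.53 = 0.4151
Noncentrality parameter: λ = d·√(n/2) = 0.4151 × √(107/2) = 3.0362
Two-sided α = 0.1 → critical value z_{0.05} = 1.645.
Power = Φ(λ − 1.645) + Φ(−λ − 1.645) = Φ(1.391) + Φ(-4.681) = 0.9179 + 0.0000 = 0.9179.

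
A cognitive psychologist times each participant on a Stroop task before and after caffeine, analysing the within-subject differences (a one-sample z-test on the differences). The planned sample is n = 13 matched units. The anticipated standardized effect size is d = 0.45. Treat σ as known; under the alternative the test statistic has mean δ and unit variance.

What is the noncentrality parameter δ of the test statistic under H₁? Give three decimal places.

The noncentrality parameter scales effect size by the design's sample-size factor: δ = d·√n = 0.45 × √13 = 1.6225

δ ≈ 1.622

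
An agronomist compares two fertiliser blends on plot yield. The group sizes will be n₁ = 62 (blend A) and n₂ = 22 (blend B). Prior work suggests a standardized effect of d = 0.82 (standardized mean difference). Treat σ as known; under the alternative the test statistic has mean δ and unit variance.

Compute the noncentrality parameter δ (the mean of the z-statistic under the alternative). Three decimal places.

δ ≈ 3.304

δ = d / √(1/n₁ + 1/n₂) = 0.82 / √(1/62 + 1/22) = 3.3043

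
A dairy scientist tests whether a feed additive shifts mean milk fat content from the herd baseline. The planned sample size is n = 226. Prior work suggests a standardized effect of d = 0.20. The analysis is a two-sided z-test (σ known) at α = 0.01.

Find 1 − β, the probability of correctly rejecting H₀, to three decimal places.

Power ≈ 0.667

Noncentrality parameter: δ = d·√n = 0.20 × √226 = 3.0067
Two-sided α = 0.01 → critical value z_{0.005} = 2.576.
Power = Φ(δ − 2.576) + Φ(−δ − 2.576) = Φ(0.431) + Φ(-5.582) = 0.6667 + 0.0000 = 0.6667.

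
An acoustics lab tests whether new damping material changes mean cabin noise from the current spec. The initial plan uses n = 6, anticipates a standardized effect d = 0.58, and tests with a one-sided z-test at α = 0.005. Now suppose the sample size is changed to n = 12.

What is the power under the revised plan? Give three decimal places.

Power ≈ 0.285

With n = 12: δ = d·√n = 0.58 × √12 = 2.0092. Critical value z_{0.005} = 2.576.
Revised power = P(Z > 2.576 − δ) = Φ(-0.567) = 0.2855.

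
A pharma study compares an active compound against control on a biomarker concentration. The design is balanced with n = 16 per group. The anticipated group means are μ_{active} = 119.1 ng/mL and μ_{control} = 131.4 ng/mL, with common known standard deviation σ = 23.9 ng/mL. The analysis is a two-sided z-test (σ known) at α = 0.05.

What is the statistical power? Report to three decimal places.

Power ≈ 0.307

Standardized effect: d = |μ_{active} − μ_{control}| / σ = |119.1 − 131.4| / 23.9 = 0.5146
Noncentrality parameter: δ = d·√(n/2) = 0.5146 × √(16/2) = 1.4556
Two-sided α = 0.05 → critical value z_{0.025} = 1.960.
Power = Φ(δ − 1.960) + Φ(−δ − 1.960) = Φ(-0.504) + Φ(-3.416) = 0.3070 + 0.0003 = 0.3073.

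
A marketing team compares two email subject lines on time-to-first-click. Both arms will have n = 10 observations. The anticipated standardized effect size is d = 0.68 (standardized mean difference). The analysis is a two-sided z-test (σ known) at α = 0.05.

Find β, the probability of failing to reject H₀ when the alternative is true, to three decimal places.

β ≈ 0.670

Noncentrality parameter: δ = d·√(n/2) = 0.68 × √(10/2) = 1.5205
Two-sided α = 0.05 → critical value z_{0.025} = 1.960.
Power = Φ(δ − 1.960) + Φ(−δ − 1.960) = Φ(-0.439) + Φ(-3.480) = 0.3302 + 0.0003 = 0.3304.
Type II error: β = 1 − power = 1 − 0.3304 = 0.6696.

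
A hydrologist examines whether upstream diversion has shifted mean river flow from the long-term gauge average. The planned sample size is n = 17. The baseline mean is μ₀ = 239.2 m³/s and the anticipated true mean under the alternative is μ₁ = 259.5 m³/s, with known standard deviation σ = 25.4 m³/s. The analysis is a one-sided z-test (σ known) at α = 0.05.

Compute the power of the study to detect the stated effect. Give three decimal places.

Power ≈ 0.951

Standardized effect: d = |μ₁ − μ₀| / σ = |259.5 − 239.2| / 25.4 = 0.7992
Noncentrality parameter: δ = d·√n = 0.7992 × √17 = 3.2952
One-sided α = 0.05 → critical value z_{0.05} = 1.645.
Power = P(Z > 1.645 − δ) = Φ(1.650) = 0.9506.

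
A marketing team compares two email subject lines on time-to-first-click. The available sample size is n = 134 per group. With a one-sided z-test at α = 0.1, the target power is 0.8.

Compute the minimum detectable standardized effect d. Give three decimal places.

Required noncentrality: δ = z_{0.1} + z_{0.20} = 1.282 + 0.842 = 2.123.
δ = d·√(n/2) ⇒ d = δ/√(n/2) = 2.123/√(134/2) = 0.2594.

d ≈ 0.259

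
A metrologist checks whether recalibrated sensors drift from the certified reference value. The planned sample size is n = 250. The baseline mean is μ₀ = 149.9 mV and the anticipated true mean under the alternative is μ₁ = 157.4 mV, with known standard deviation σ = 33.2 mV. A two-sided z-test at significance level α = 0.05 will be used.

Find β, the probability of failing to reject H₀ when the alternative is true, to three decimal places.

β ≈ 0.053

Standardized effect: d = |μ₁ − μ₀| / σ = |157.4 − 149.9| / 33.2 = 0.2259
Noncentrality parameter: δ = d·√n = 0.2259 × √250 = 3.5718
Two-sided α = 0.05 → critical value z_{0.025} = 1.960.
Power = Φ(δ − 1.960) + Φ(−δ − 1.960) = Φ(1.612) + Φ(-5.532) = 0.9465 + 0.0000 = 0.9465.
Type II error: β = 1 − power = 1 − 0.9465 = 0.0535.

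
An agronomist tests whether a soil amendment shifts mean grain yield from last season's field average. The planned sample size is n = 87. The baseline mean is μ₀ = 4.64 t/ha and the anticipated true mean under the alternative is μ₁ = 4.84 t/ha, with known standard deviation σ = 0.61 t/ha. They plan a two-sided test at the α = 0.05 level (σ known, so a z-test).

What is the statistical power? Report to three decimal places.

Power ≈ 0.864

Standardized effect: d = |μ₁ − μ₀| / σ = |4.84 − 4.64| / 0.61 = 0.3279
Noncentrality parameter: δ = d·√n = 0.3279 × √87 = 3.0582
Two-sided α = 0.05 → critical value z_{0.025} = 1.960.
Power = Φ(δ − 1.960) + Φ(−δ − 1.960) = Φ(1.098) + Φ(-5.018) = 0.8639 + 0.0000 = 0.8639.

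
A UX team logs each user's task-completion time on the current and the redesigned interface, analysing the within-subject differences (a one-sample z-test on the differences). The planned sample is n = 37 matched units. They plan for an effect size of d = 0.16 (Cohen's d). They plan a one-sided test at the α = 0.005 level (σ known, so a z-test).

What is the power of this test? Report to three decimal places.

Power ≈ 0.055

Noncentrality parameter: δ = d·√n = 0.16 × √37 = 0.9732
Critical value for a one-sided test at α = 0.005: z_α = 2.576.
Power = Φ(δ − 2.576) = Φ(-1.603) = 0.0545.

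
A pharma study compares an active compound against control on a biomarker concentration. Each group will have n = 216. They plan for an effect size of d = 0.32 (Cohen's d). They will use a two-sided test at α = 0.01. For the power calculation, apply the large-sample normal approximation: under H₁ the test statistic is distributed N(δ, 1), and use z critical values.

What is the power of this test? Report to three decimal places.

Noncentrality parameter: δ = d·√(n/2) = 0.32 × √(216/2) = 3.3255
Two-sided α = 0.01 → critical value z_{0.005} = 2.576.
Power = Φ(δ − 2.576) + Φ(−δ − 2.576) = Φ(0.750) + Φ(-5.901) = 0.7733 + 0.0000 = 0.7733.

Power ≈ 0.773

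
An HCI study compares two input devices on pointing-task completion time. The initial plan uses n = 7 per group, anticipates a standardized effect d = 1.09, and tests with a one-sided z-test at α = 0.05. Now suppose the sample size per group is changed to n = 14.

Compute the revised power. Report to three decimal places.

Power ≈ 0.892

With n = 14 per group: δ = d·√(n/2) = 1.09 × √(14/2) = 2.8839. Critical value z_{0.05} = 1.645.
Revised power = Φ(δ − 1.645) = Φ(1.239) = 0.8923.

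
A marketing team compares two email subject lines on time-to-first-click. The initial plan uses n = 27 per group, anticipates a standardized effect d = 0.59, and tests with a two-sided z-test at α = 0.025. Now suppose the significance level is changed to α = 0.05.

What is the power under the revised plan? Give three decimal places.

δ = d·√(n/2) = 0.59 × √(27/2) = 2.1678 (unchanged). New critical value: z_{0.025} = 1.960.
Revised power = Φ(δ − 1.960) + Φ(−δ − 1.960) = Φ(0.208) + Φ(-4.128) = 0.5823 + 0.0000 = 0.5823.

Power ≈ 0.582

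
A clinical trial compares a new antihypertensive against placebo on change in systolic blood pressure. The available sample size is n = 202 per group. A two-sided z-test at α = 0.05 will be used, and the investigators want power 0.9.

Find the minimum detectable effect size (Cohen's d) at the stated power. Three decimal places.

d ≈ 0.323

Required noncentrality: δ = z_{0.025} + z_{0.10} = 1.960 + 1.282 = 3.242.
(The second rejection-region term Φ(−δ − z_{α/2}) is negligible and dropped.)
δ = d·√(n/2) ⇒ d = δ/√(n/2) = 3.242/√(202/2) = 0.3225.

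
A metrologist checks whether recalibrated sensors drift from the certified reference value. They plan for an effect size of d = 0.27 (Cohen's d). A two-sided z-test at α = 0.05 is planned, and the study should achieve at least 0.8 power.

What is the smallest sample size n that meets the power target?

Set Φ(δ − 1.960) = 0.8; then δ − 1.960 = Φ⁻¹(0.8) = 0.842, giving δ = 2.802.
(The Φ(−δ − z_{α/2}) term is vanishingly small for δ > 0 and is dropped in the standard sample-size formula.)
δ = d·√n ⇒ n = (δ/d)² = (2.802 / 0.27)² = 107.67.
Rounding up, n = 108.

n = 108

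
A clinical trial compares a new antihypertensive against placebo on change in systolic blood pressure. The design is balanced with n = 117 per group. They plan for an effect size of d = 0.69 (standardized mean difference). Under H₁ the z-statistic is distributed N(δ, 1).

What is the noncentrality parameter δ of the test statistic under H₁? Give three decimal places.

The noncentrality parameter scales effect size by the design's sample-size factor: δ = d·√(n/2) = 0.69 × √(117/2) = 5.2775

δ ≈ 5.277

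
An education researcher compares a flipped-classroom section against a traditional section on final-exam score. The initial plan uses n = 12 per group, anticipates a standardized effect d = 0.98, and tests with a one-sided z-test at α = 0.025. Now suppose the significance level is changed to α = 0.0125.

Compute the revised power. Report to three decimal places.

Power ≈ 0.563

δ = d·√(n/2) = 0.98 × √(12/2) = 2.4005 (unchanged). New critical value: z_{0.0125} = 2.241.
Revised power = P(Z > 2.241 − δ) = Φ(0.159) = 0.5632.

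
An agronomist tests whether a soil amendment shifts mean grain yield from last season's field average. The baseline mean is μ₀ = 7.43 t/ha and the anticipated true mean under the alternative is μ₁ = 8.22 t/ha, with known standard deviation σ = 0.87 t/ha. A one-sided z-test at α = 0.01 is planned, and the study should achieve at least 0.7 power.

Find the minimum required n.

Standardized effect: d = |μ₁ − μ₀| / σ = |8.22 − 7.43| / 0.87 = 0.9080
For power 0.7 need Φ(δ − z_{0.01}) = 0.7, so δ = z_{0.01} + z_{0.30} = 2.326 + 0.524 = 2.851.
δ = d·√n ⇒ n = (δ/d)² = (2.851 / 0.9080)² = 9.86.
Rounding up, n = 10.

n = 10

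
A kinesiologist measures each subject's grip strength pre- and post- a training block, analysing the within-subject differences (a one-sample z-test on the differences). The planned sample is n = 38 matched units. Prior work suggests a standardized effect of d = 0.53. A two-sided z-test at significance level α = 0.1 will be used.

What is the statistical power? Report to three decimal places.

Noncentrality parameter: δ = d·√n = 0.53 × √38 = 3.2671
Two-sided α = 0.1 → critical value z_{0.05} = 1.645.
Power = Φ(δ − 1.645) + Φ(−δ − 1.645) = Φ(1.622) + Φ(-4.912) = 0.9476 + 0.0000 = 0.9476.

Power ≈ 0.948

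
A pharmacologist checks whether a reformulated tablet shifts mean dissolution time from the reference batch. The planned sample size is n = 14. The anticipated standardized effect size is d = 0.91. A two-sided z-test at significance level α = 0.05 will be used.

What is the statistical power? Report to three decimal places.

Power ≈ 0.926

Noncentrality parameter: δ = d·√n = 0.91 × √14 = 3.4049
Two-sided α = 0.05 → critical value z_{0.025} = 1.960.
Power = Φ(δ − 1.960) + Φ(−δ − 1.960) = Φ(1.445) + Φ(-5.365) = 0.9258 + 0.0000 = 0.9258.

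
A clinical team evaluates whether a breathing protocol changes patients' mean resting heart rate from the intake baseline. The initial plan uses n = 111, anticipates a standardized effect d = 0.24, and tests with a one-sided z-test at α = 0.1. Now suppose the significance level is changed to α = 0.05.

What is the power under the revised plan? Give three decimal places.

δ = d·√n = 0.24 × √111 = 2.5286 (unchanged). New critical value: z_{0.05} = 1.645.
Revised power = P(Z > 1.645 − δ) = Φ(0.884) = 0.8116.

Power ≈ 0.812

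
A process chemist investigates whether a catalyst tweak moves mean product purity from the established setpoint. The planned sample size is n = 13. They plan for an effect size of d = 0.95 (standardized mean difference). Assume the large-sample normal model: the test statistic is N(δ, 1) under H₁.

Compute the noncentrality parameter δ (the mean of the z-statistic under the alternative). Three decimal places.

δ ≈ 3.425

The noncentrality parameter scales effect size by the design's sample-size factor: δ = d·√n = 0.95 × √13 = 3.4253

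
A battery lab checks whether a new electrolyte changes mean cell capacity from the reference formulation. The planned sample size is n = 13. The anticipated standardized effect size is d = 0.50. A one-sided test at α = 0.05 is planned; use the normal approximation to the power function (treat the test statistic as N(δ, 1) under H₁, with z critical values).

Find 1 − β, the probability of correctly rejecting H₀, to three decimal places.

Power ≈ 0.563

Noncentrality parameter: δ = d·√n = 0.50 × √13 = 1.8028
Critical value for a one-sided test at α = 0.05: z_α = 1.645.
Power = P(Z > 1.645 − δ) = Φ(0.158) = 0.5627.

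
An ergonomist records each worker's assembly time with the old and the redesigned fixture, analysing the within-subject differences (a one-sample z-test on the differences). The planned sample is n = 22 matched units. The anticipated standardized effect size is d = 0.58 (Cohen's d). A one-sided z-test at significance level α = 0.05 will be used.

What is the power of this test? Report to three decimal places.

Noncentrality parameter: δ = d·√n = 0.58 × √22 = 2.7204
Critical value for a one-sided test at α = 0.05: z_α = 1.645.
Power = Φ(δ − 1.645) = Φ(1.076) = 0.8589.

Power ≈ 0.859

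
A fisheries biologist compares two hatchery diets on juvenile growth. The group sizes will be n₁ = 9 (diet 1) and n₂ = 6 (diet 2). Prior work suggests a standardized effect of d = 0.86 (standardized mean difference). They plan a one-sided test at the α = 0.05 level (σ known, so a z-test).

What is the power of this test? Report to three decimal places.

Power ≈ 0.495

Noncentrality parameter: δ = d / √(1/n₁ + 1/n₂) = 0.86 / √(1/9 + 1/6) = 1.6317
Critical value for a one-sided test at α = 0.05: z_α = 1.645.
Power = P(Z > 1.645 − δ) = Φ(-0.013) = 0.4948.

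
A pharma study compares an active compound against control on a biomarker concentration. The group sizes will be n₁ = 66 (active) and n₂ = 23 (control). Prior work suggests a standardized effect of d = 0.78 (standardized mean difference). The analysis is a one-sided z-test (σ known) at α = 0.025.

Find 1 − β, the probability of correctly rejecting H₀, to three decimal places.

Power ≈ 0.896

Noncentrality parameter: δ = d / √(1/n₁ + 1/n₂) = 0.78 / √(1/66 + 1/23) = 3.2213
Critical value for a one-sided test at α = 0.025: z_α = 1.960.
Power = P(Z > 1.960 − δ) = Φ(1.261) = 0.8964.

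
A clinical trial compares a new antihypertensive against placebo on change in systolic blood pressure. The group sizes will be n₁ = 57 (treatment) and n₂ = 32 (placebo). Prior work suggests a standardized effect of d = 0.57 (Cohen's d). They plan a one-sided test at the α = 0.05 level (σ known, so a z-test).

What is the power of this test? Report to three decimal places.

Power ≈ 0.825

Noncentrality parameter: δ = d / √(1/n₁ + 1/n₂) = 0.57 / √(1/57 + 1/32) = 2.5804
One-sided α = 0.05 → critical value z_{0.05} = 1.645.
Power = P(Z > 1.645 − δ) = Φ(0.936) = 0.8253.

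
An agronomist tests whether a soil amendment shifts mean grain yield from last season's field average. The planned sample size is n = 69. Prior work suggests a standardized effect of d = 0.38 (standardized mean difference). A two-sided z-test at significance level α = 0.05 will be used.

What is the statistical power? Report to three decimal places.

Power ≈ 0.884

Noncentrality parameter: δ = d·√n = 0.38 × √69 = 3.1565
Critical value for a two-sided test at α = 0.05: z_{α/2} = 1.960.
Power = Φ(δ − 1.960) + Φ(−δ − 1.960) = Φ(1.197) + Φ(-5.116) = 0.8843 + 0.0000 = 0.8843.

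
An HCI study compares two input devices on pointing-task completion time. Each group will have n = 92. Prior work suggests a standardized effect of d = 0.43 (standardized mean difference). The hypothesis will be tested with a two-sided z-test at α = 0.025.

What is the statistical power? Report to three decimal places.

Noncentrality parameter: δ = d·√(n/2) = 0.43 × √(92/2) = 2.9164
Two-sided α = 0.025 → critical value z_{0.0125} = 2.241.
Power = Φ(δ − 2.241) + Φ(−δ − 2.241) = Φ(0.675) + Φ(-5.158) = 0.7502 + 0.0000 = 0.7502.

Power ≈ 0.750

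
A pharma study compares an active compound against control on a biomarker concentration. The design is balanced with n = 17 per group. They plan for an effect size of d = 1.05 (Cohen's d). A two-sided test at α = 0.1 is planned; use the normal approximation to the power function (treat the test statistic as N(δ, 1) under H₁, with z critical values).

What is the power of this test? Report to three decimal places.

Noncentrality parameter: δ = d·√(n/2) = 1.05 × √(17/2) = 3.0612
Critical value for a two-sided test at α = 0.1: z_{α/2} = 1.645.
Power = Φ(δ − 1.645) + Φ(−δ − 1.645) = Φ(1.416) + Φ(-4.706) = 0.9217 + 0.0000 = 0.9217.

Power ≈ 0.922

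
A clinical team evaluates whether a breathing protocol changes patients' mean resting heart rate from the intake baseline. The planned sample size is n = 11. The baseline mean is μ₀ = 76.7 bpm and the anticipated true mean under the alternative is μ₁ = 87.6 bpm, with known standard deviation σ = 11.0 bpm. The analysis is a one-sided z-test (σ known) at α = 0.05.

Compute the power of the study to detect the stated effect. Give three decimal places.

Standardized effect: d = |μ₁ − μ₀| / σ = |87.6 − 76.7| / 11.0 = 0.9909
Noncentrality parameter: δ = d·√n = 0.9909 × √11 = 3.2865
One-sided α = 0.05 → critical value z_{0.05} = 1.645.
Power = P(Z > 1.645 − δ) = Φ(1.642) = 0.9497.

Power ≈ 0.950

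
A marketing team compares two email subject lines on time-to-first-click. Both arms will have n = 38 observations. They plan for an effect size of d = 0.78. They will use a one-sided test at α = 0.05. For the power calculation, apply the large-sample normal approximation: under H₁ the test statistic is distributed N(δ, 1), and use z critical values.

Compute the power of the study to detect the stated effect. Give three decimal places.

Power ≈ 0.960

Noncentrality parameter: δ = d·√(n/2) = 0.78 × √(38/2) = 3.3999
Critical value for a one-sided test at α = 0.05: z_α = 1.645.
Power = P(Z > 1.645 − δ) = Φ(1.755) = 0.9604.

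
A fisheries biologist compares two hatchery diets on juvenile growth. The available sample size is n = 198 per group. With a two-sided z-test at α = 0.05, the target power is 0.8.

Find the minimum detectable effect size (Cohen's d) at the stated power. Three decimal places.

d ≈ 0.282

Required noncentrality: δ = z_{0.025} + z_{0.20} = 1.960 + 0.842 = 2.802.
(The second rejection-region term Φ(−δ − z_{α/2}) is negligible and dropped.)
δ = d·√(n/2) ⇒ d = δ/√(n/2) = 2.802/√(198/2) = 0.2816.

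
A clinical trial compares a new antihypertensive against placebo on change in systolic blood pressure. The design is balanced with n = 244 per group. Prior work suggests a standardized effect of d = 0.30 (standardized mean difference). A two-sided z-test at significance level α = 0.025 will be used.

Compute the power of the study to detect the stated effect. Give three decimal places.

Power ≈ 0.858

Noncentrality parameter: δ = d·√(n/2) = 0.30 × √(244/2) = 3.3136
Critical value for a two-sided test at α = 0.025: z_{α/2} = 2.241.
Power = Φ(δ − 2.241) + Φ(−δ − 2.241) = Φ(1.072) + Φ(-5.555) = 0.8582 + 0.0000 = 0.8582.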